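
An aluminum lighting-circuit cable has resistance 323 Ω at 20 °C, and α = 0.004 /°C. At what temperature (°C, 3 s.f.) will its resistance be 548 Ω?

R = R₀(1 + α(T − T₀)) ⇒ T = T₀ + (R/R₀ − 1)/α
T = 20 + (548/323 − 1)/0.004 = 20 + (0.6966)/0.004 = 194 °C

194 °C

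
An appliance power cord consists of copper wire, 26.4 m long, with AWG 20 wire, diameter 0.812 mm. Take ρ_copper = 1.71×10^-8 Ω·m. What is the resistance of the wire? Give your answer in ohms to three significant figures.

A = π(0.812/2 mm)² = π(4.0600e-04 m)² = 5.178e-07 m²
R = ρL/A = (1.71×10^-8)(26.4 m)/(5.178e-07 m²) = 0.872 Ω

0.872 Ω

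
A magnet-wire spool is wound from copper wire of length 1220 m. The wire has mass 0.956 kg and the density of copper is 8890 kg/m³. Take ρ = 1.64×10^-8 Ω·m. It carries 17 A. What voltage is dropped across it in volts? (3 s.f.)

A = m/(density·L) = 0.956/(8890×1220) = 8.8145e-08 m²
R = ρL/A = (1.64×10^-8)(1220)/(8.8145e-08) = 227 Ω
V = IR = 17 × 227 = 3860 V

3860 V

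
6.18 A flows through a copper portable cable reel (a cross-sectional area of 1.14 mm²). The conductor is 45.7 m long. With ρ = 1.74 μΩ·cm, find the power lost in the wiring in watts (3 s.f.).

ρ = 1.74 μΩ·cm = 1.74×10^-8 Ω·m
A = 1.14 mm² = 1.140e-06 m²
R = ρL/A = (1.74×10^-8)(45.7)/(1.140e-06) = 0.6975 Ω
P = I²R = (6.18)² × 0.6975 = 26.6 W

26.6 W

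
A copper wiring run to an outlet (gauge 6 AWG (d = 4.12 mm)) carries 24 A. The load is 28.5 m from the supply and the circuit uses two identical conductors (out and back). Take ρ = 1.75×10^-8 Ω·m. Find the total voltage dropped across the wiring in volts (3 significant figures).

A = π(4.12/2 mm)² = π(2.0600e-03 m)² = 1.333e-05 m²
Total conductor length (both ways) L = 2 × 28.5 = 57 m
R = ρL/A = (1.75×10^-8)(57)/(1.333e-05) = 0.07482 Ω
V = IR = 24 × 0.07482 = 1.80 V

1.80 V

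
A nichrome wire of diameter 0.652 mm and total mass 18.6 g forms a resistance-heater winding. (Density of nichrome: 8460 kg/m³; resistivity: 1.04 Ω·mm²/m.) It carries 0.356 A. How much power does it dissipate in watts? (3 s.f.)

2.60 W

ρ = 1.04 Ω·mm²/m = 1.04×10^-6 Ω·m
A = π(d/2)² = π(3.2600e-04 m)² = 3.3388e-07 m²
L = m/(density·A) = 0.0186/(8460×3.3388e-07) = 6.585 m
R = ρL/A = (1.04×10^-6)(6.585)/(3.3388e-07) = 20.51 Ω
P = I²R = (0.356)² × 20.51 = 2.60 W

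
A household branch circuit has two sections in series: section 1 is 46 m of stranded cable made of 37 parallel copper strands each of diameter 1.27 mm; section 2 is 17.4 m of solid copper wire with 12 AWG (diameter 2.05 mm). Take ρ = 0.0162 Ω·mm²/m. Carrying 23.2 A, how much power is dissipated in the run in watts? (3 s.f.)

ρ = 0.0162 Ω·mm²/m = 1.62×10^-8 Ω·m
Section 1: A_strand = π(6.3500e-04)² = 1.267e-06 m²; R₁ = ρL/(N·A_s) = (1.62×10^-8)(46)/(37×1.267e-06) = 0.0159 Ω
Section 2: A = π(2.05/2 mm)² = π(1.0250e-03 m)² = 3.301e-06 m²
R₂ = (1.62×10^-8)(17.4)/(3.301e-06) = 0.0854 Ω
R = R₁ + R₂ = 0.1013 Ω
P = I²R = (23.2)² × 0.1013 = 54.5 W

54.5 W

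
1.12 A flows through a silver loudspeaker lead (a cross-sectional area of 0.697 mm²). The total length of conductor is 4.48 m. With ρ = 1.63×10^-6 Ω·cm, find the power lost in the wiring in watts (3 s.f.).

ρ = 1.63×10^-6 Ω·cm = 1.63×10^-8 Ω·m
A = 0.697 mm² = 6.970e-07 m²
R = ρL/A = (1.63×10^-8)(4.48)/(6.970e-07) = 0.1048 Ω
P = I²R = (1.12)² × 0.1048 = 0.131 W

0.131 W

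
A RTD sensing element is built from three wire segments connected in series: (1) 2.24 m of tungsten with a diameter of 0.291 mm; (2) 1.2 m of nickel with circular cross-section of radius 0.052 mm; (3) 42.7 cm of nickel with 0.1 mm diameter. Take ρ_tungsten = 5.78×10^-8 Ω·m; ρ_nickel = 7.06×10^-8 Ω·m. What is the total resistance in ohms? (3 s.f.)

Seg 1: A = π(d/2)² = π(1.4550e-04 m)² = 6.651e-08 m²
R_1 = (5.78×10^-8)(2.24)/(6.651e-08) = 1.947 Ω
Seg 2: A = πr² = π(5.2000e-05 m)² = 8.495e-09 m²
R_2 = (7.06×10^-8)(1.2)/(8.495e-09) = 9.973 Ω
Seg 3: A = π(d/2)² = π(5.0000e-05 m)² = 7.854e-09 m²
R_3 = (7.06×10^-8)(0.427)/(7.854e-09) = 3.838 Ω
R_total = R_1 + R_2 + R_3 = 15.8 Ω

15.8 Ω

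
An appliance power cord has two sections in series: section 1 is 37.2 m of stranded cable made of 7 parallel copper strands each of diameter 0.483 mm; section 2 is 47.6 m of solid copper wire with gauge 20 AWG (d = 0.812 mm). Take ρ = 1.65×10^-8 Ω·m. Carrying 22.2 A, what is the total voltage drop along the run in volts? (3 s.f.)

44.3 V

Section 1: A_strand = π(2.4150e-04)² = 1.832e-07 m²; R₁ = ρL/(N·A_s) = (1.65×10^-8)(37.2)/(7×1.832e-07) = 0.4786 Ω
Section 2: A = π(0.812/2 mm)² = π(4.0600e-04 m)² = 5.178e-07 m²
R₂ = (1.65×10^-8)(47.6)/(5.178e-07) = 1.517 Ω
R = R₁ + R₂ = 1.995 Ω
V = IR = 22.2 × 1.995 = 44.3 V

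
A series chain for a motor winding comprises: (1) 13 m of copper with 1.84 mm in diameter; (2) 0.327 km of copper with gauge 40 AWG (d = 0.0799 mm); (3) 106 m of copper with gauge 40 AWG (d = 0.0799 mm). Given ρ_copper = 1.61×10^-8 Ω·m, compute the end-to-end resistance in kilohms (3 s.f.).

Seg 1: A = π(d/2)² = π(9.2000e-04 m)² = 2.659e-06 m²
R_1 = (1.61×10^-8)(13)/(2.659e-06) = 0.07871 Ω
Seg 2: A = π(0.0799/2 mm)² = π(3.9950e-05 m)² = 5.014e-09 m²
R_2 = (1.61×10^-8)(327)/(5.014e-09) = 1050 Ω
Seg 3: A = π(0.0799/2 mm)² = π(3.9950e-05 m)² = 5.014e-09 m²
R_3 = (1.61×10^-8)(106)/(5.014e-09) = 340.4 Ω
R_total = R_1 + R_2 + R_3 = 1.39 kΩ

1.39 kΩ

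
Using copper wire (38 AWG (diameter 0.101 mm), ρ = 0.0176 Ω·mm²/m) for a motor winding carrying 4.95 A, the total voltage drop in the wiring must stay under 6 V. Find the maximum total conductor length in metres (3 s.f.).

0.552 m

ρ = 0.0176 Ω·mm²/m = 1.76×10^-8 Ω·m
A = π(0.101/2 mm)² = π(5.0500e-05 m)² = 8.012e-09 m²
L_max = V_max·A/(1·ρI) = (6)(8.012e-09)/(1.76×10^-8×4.95) = 0.552 m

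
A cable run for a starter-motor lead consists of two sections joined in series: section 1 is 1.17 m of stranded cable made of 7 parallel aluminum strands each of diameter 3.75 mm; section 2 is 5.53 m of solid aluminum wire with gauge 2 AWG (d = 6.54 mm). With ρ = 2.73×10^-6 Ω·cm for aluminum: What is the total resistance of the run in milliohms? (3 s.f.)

ρ = 2.73×10^-6 Ω·cm = 2.73×10^-8 Ω·m
Section 1: A_strand = π(1.8750e-03)² = 1.104e-05 m²; R₁ = ρL/(N·A_s) = (2.73×10^-8)(1.17)/(7×1.104e-05) = 4.131×10^-4 Ω
Section 2: A = π(6.54/2 mm)² = π(3.2700e-03 m)² = 3.359e-05 m²
R₂ = (2.73×10^-8)(5.53)/(3.359e-05) = 0.004494 Ω
R = R₁ + R₂ = 4.91 mΩ

4.91 mΩ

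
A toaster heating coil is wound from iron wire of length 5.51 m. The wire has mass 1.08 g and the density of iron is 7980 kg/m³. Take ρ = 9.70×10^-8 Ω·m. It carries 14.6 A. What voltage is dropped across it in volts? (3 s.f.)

318 V

A = m/(density·L) = 0.00108/(7980×5.51) = 2.4562e-08 m²
R = ρL/A = (9.70×10^-8)(5.51)/(2.4562e-08) = 21.76 Ω
V = IR = 14.6 × 21.76 = 318 V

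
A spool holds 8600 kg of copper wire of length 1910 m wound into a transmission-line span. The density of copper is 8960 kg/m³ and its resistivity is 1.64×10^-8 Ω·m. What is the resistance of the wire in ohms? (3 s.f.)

0.0623 Ω

A = m/(density·L) = 8600/(8960×1910) = 5.0252e-04 m²
R = ρL/A = (1.64×10^-8)(1910)/(5.0252e-04) = 0.0623 Ω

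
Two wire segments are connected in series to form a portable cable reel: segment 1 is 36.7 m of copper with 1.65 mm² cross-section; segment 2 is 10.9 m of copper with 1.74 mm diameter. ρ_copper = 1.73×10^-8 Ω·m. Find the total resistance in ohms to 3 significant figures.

Segment 1: A = 1.65 mm² = 1.650e-06 m²
R₁ = ρL/A = (1.73×10^-8)(36.7)/(1.650e-06) = 0.3848 Ω
Segment 2: A = π(d/2)² = π(8.7000e-04 m)² = 2.378e-06 m²
R₂ = (1.73×10^-8)(10.9)/(2.378e-06) = 0.0793 Ω
R = R₁ + R₂ = 0.464 Ω

0.464 Ω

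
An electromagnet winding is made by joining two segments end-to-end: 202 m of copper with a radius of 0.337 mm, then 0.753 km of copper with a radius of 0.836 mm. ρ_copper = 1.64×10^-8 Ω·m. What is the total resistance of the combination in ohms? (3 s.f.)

14.9 Ω

Segment 1: A = πr² = π(3.3700e-04 m)² = 3.568e-07 m²
R₁ = ρL/A = (1.64×10^-8)(202)/(3.568e-07) = 9.285 Ω
Segment 2: A = πr² = π(8.3600e-04 m)² = 2.196e-06 m²
R₂ = (1.64×10^-8)(753)/(2.196e-06) = 5.624 Ω
R = R₁ + R₂ = 14.9 Ω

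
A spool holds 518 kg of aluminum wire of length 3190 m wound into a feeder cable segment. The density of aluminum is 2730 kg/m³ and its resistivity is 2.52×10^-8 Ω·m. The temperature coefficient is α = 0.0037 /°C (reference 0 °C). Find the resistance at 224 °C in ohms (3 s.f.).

A = m/(density·L) = 518/(2730×3190) = 5.9481e-05 m²
R = ρL/A = (2.52×10^-8)(3190)/(5.9481e-05) = 1.351 Ω
R(224 °C) = 1.351 × (1 + 0.0037×224) = 2.47 Ω

2.47 Ω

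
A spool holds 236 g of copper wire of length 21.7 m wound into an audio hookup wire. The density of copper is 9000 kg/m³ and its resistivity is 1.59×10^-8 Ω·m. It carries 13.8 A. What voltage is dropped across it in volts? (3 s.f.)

A = m/(density·L) = 0.236/(9000×21.7) = 1.2084e-06 m²
R = ρL/A = (1.59×10^-8)(21.7)/(1.2084e-06) = 0.2855 Ω
V = IR = 13.8 × 0.2855 = 3.94 V

3.94 V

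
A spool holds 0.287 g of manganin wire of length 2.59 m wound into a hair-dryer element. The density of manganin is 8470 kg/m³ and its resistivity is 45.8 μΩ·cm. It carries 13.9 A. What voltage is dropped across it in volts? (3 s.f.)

1260 V

ρ = 45.8 μΩ·cm = 4.58×10^-7 Ω·m
A = m/(density·L) = 2.870×10^-4/(8470×2.59) = 1.3083e-08 m²
R = ρL/A = (4.58×10^-7)(2.59)/(1.3083e-08) = 90.67 Ω
V = IR = 13.9 × 90.67 = 1260 V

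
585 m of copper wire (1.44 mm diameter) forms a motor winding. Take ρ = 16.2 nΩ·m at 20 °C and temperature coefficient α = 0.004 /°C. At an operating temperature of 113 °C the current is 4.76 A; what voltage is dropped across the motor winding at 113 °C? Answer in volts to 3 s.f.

ρ = 16.2 nΩ·m = 1.62×10^-8 Ω·m
A = π(d/2)² = π(7.2000e-04 m)² = 1.629e-06 m²
R₍20₎ = ρL/A = (1.62×10^-8)(585)/(1.629e-06) = 5.819 Ω
R₍113₎ = R₍20₎(1 + αΔT) = 5.819 × (1 + 0.004×93) = 7.984 Ω
V = IR = 4.76 × 7.984 = 38.0 V

38.0 V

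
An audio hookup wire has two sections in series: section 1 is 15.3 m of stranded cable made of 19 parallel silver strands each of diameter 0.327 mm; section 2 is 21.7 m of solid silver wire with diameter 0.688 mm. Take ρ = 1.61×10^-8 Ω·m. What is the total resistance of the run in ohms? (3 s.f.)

Section 1: A_strand = π(1.6350e-04)² = 8.398e-08 m²; R₁ = ρL/(N·A_s) = (1.61×10^-8)(15.3)/(19×8.398e-08) = 0.1544 Ω
Section 2: A = π(d/2)² = π(3.4400e-04 m)² = 3.718e-07 m²
R₂ = (1.61×10^-8)(21.7)/(3.718e-07) = 0.9398 Ω
R = R₁ + R₂ = 1.09 Ω

1.09 Ω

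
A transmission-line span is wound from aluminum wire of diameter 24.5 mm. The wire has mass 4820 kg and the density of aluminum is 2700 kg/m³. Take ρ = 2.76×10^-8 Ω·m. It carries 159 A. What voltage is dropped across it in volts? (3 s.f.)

A = π(d/2)² = π(1.2250e-02 m)² = 4.7144e-04 m²
L = m/(density·A) = 4820/(2700×4.7144e-04) = 3787 m
R = ρL/A = (2.76×10^-8)(3787)/(4.7144e-04) = 0.2217 Ω
V = IR = 159 × 0.2217 = 35.2 V

35.2 V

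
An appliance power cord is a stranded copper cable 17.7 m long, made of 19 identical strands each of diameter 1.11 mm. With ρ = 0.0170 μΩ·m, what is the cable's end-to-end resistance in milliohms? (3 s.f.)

ρ = 0.0170 μΩ·m = 1.70×10^-8 Ω·m
A_strand = π(5.5500e-04 m)² = 9.677e-07 m²
R_strand = ρL/A = (1.70×10^-8)(17.7)/(9.677e-07) = 0.3109 Ω
R_total = R_strand/N = 0.3109/19 = 16.4 mΩ

16.4 mΩ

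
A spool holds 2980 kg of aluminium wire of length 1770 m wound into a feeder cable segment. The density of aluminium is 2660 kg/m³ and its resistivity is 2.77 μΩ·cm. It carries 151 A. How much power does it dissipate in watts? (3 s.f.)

1770 W

ρ = 2.77 μΩ·cm = 2.77×10^-8 Ω·m
A = m/(density·L) = 2980/(2660×1770) = 6.3294e-04 m²
R = ρL/A = (2.77×10^-8)(1770)/(6.3294e-04) = 0.07746 Ω
P = I²R = (151)² × 0.07746 = 1770 W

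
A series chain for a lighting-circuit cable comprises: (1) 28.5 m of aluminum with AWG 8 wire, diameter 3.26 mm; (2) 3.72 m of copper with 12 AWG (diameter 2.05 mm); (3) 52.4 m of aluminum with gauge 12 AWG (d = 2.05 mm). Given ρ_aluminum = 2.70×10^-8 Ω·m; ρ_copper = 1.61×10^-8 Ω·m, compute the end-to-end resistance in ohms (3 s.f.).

Seg 1: A = π(3.26/2 mm)² = π(1.6300e-03 m)² = 8.347e-06 m²
R_1 = (2.70×10^-8)(28.5)/(8.347e-06) = 0.09219 Ω
Seg 2: A = π(2.05/2 mm)² = π(1.0250e-03 m)² = 3.301e-06 m²
R_2 = (1.61×10^-8)(3.72)/(3.301e-06) = 0.01815 Ω
Seg 3: A = π(2.05/2 mm)² = π(1.0250e-03 m)² = 3.301e-06 m²
R_3 = (2.70×10^-8)(52.4)/(3.301e-06) = 0.4286 Ω
R_total = R_1 + R_2 + R_3 = 0.539 Ω

0.539 Ω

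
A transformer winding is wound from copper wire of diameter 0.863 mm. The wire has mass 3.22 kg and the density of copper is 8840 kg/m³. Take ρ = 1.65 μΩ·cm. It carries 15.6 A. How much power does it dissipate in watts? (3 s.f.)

ρ = 1.65 μΩ·cm = 1.65×10^-8 Ω·m
A = π(d/2)² = π(4.3150e-04 m)² = 5.8494e-07 m²
L = m/(density·A) = 3.22/(8840×5.8494e-07) = 622.7 m
R = ρL/A = (1.65×10^-8)(622.7)/(5.8494e-07) = 17.57 Ω
P = I²R = (15.6)² × 17.57 = 4270 W

4270 W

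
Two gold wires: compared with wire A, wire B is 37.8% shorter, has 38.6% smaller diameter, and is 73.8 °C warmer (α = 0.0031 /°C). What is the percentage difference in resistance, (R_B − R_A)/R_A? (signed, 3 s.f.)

103%

R ∝ ρL/d² with ρ ∝ (1+αΔT), so R_B/R_A = (1 − 37.8/100) × (1 − 38.6/100)⁻² × (1 + 0.0031×73.8)
= 0.622 × 2.652 × 1.229 = 2.027
(R_B − R_A)/R_A = 2.027 − 1 = 103%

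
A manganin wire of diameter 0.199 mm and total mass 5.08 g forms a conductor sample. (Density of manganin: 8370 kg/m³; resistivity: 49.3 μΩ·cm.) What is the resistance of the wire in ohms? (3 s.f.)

309 Ω

ρ = 49.3 μΩ·cm = 4.93×10^-7 Ω·m
A = π(d/2)² = π(9.9500e-05 m)² = 3.1103e-08 m²
L = m/(density·A) = 0.00508/(8370×3.1103e-08) = 19.51 m
R = ρL/A = (4.93×10^-7)(19.51)/(3.1103e-08) = 309 Ω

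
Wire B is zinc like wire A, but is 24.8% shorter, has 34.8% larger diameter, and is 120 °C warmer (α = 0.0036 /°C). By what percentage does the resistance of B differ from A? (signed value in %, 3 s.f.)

R ∝ ρL/d² with ρ ∝ (1+αΔT), so R_B/R_A = (1 − 24.8/100) × (1 + 34.8/100)⁻² × (1 + 0.0036×120)
= 0.752 × 0.5503 × 1.432 = 0.5926
(R_B − R_A)/R_A = 0.5926 − 1 = -40.7%

-40.7%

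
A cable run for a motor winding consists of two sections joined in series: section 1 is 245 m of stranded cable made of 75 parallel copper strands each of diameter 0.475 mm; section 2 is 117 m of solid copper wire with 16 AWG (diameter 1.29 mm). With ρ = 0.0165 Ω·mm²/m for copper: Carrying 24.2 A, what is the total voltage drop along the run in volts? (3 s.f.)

ρ = 0.0165 Ω·mm²/m = 1.65×10^-8 Ω·m
Section 1: A_strand = π(2.3750e-04)² = 1.772e-07 m²; R₁ = ρL/(N·A_s) = (1.65×10^-8)(245)/(75×1.772e-07) = 0.3042 Ω
Section 2: A = π(1.29/2 mm)² = π(6.4500e-04 m)² = 1.307e-06 m²
R₂ = (1.65×10^-8)(117)/(1.307e-06) = 1.477 Ω
R = R₁ + R₂ = 1.781 Ω
V = IR = 24.2 × 1.781 = 43.1 V

43.1 V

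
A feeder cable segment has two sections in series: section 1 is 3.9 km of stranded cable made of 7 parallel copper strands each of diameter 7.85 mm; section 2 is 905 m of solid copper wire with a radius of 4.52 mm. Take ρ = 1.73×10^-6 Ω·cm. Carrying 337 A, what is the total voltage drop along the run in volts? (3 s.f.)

149 V

ρ = 1.73×10^-6 Ω·cm = 1.73×10^-8 Ω·m
Section 1: A_strand = π(3.9250e-03)² = 4.840e-05 m²; R₁ = ρL/(N·A_s) = (1.73×10^-8)(3900)/(7×4.840e-05) = 0.1992 Ω
Section 2: A = πr² = π(4.5200e-03 m)² = 6.418e-05 m²
R₂ = (1.73×10^-8)(905)/(6.418e-05) = 0.2439 Ω
R = R₁ + R₂ = 0.4431 Ω
V = IR = 337 × 0.4431 = 149 V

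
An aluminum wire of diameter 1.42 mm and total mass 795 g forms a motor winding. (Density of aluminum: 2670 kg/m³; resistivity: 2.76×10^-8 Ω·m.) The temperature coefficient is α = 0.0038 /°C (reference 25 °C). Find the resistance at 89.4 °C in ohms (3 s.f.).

A = π(d/2)² = π(7.1000e-04 m)² = 1.5837e-06 m²
L = m/(density·A) = 0.795/(2670×1.5837e-06) = 188 m
R = ρL/A = (2.76×10^-8)(188)/(1.5837e-06) = 3.277 Ω
R(89.4 °C) = 3.277 × (1 + 0.0038×64.4) = 4.08 Ω

4.08 Ω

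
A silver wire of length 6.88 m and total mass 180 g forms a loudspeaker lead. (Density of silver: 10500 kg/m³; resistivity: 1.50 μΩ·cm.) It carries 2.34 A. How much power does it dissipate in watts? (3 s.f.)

ρ = 1.50 μΩ·cm = 1.50×10^-8 Ω·m
A = m/(density·L) = 0.18/(10500×6.88) = 2.4917e-06 m²
R = ρL/A = (1.50×10^-8)(6.88)/(2.4917e-06) = 0.04142 Ω
P = I²R = (2.34)² × 0.04142 = 0.227 W

0.227 W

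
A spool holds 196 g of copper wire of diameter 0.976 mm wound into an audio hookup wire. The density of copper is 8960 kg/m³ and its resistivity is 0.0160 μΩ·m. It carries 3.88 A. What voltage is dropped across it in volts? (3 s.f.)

2.43 V

ρ = 0.0160 μΩ·m = 1.60×10^-8 Ω·m
A = π(d/2)² = π(4.8800e-04 m)² = 7.4815e-07 m²
L = m/(density·A) = 0.196/(8960×7.4815e-07) = 29.24 m
R = ρL/A = (1.60×10^-8)(29.24)/(7.4815e-07) = 0.6253 Ω
V = IR = 3.88 × 0.6253 = 2.43 V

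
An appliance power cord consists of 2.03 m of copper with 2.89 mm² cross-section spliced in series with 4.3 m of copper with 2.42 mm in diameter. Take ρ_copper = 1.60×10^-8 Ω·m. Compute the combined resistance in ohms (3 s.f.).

Segment 1: A = 2.89 mm² = 2.890e-06 m²
R₁ = ρL/A = (1.60×10^-8)(2.03)/(2.890e-06) = 0.01124 Ω
Segment 2: A = π(d/2)² = π(1.2100e-03 m)² = 4.600e-06 m²
R₂ = (1.60×10^-8)(4.3)/(4.600e-06) = 0.01496 Ω
R = R₁ + R₂ = 0.0262 Ω

0.0262 Ω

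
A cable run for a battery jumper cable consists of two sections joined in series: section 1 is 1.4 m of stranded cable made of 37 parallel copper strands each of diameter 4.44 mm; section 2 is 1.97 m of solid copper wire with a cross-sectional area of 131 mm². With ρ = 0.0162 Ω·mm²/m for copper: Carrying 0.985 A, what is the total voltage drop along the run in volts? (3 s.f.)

ρ = 0.0162 Ω·mm²/m = 1.62×10^-8 Ω·m
Section 1: A_strand = π(2.2200e-03)² = 1.548e-05 m²; R₁ = ρL/(N·A_s) = (1.62×10^-8)(1.4)/(37×1.548e-05) = 3.959×10^-5 Ω
Section 2: A = 131 mm² = 1.310e-04 m²
R₂ = (1.62×10^-8)(1.97)/(1.310e-04) = 2.436×10^-4 Ω
R = R₁ + R₂ = 2.832×10^-4 Ω
V = IR = 0.985 × 2.832×10^-4 = 2.79×10^-4 V

2.79×10^-4 V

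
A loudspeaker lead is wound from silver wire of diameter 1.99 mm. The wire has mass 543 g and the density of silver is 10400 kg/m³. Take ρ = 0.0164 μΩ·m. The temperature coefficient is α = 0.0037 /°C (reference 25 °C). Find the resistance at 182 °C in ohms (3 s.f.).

0.140 Ω

ρ = 0.0164 μΩ·m = 1.64×10^-8 Ω·m
A = π(d/2)² = π(9.9500e-04 m)² = 3.1103e-06 m²
L = m/(density·A) = 0.543/(10400×3.1103e-06) = 16.79 m
R = ρL/A = (1.64×10^-8)(16.79)/(3.1103e-06) = 0.08852 Ω
R(182 °C) = 0.08852 × (1 + 0.0037×157) = 0.140 Ω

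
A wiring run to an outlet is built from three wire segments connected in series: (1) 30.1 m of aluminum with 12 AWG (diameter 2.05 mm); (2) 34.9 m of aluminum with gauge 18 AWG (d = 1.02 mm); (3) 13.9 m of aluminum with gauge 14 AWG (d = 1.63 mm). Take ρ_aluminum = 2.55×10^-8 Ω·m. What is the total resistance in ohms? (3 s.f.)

1.49 Ω

Seg 1: A = π(2.05/2 mm)² = π(1.0250e-03 m)² = 3.301e-06 m²
R_1 = (2.55×10^-8)(30.1)/(3.301e-06) = 0.2325 Ω
Seg 2: A = π(1.02/2 mm)² = π(5.1000e-04 m)² = 8.171e-07 m²
R_2 = (2.55×10^-8)(34.9)/(8.171e-07) = 1.089 Ω
Seg 3: A = π(1.63/2 mm)² = π(8.1500e-04 m)² = 2.087e-06 m²
R_3 = (2.55×10^-8)(13.9)/(2.087e-06) = 0.1699 Ω
R_total = R_1 + R_2 + R_3 = 1.49 Ω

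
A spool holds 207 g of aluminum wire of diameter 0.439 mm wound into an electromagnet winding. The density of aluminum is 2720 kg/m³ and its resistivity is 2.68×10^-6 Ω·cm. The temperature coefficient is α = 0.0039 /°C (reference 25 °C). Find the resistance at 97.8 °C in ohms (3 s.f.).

ρ = 2.68×10^-6 Ω·cm = 2.68×10^-8 Ω·m
A = π(d/2)² = π(2.1950e-04 m)² = 1.5136e-07 m²
L = m/(density·A) = 0.207/(2720×1.5136e-07) = 502.8 m
R = ρL/A = (2.68×10^-8)(502.8)/(1.5136e-07) = 89.02 Ω
R(97.8 °C) = 89.02 × (1 + 0.0039×72.8) = 114 Ω

114 Ω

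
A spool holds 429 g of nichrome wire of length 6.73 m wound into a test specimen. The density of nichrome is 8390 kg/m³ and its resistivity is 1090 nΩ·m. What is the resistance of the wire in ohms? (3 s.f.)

0.966 Ω

ρ = 1090 nΩ·m = 1.09×10^-6 Ω·m
A = m/(density·L) = 0.429/(8390×6.73) = 7.5977e-06 m²
R = ρL/A = (1.09×10^-6)(6.73)/(7.5977e-06) = 0.966 Ω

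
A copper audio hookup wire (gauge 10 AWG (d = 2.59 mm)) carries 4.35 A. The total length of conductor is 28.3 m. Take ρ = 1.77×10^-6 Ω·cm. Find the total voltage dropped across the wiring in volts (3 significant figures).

0.414 V

ρ = 1.77×10^-6 Ω·cm = 1.77×10^-8 Ω·m
A = π(2.59/2 mm)² = π(1.2950e-03 m)² = 5.269e-06 m²
R = ρL/A = (1.77×10^-8)(28.3)/(5.269e-06) = 0.09508 Ω
V = IR = 4.35 × 0.09508 = 0.414 V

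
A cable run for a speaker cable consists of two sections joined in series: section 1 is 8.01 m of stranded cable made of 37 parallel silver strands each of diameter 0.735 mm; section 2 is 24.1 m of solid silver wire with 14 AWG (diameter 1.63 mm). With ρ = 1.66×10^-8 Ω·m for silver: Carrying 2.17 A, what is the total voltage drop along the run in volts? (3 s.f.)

Section 1: A_strand = π(3.6750e-04)² = 4.243e-07 m²; R₁ = ρL/(N·A_s) = (1.66×10^-8)(8.01)/(37×4.243e-07) = 0.00847 Ω
Section 2: A = π(1.63/2 mm)² = π(8.1500e-04 m)² = 2.087e-06 m²
R₂ = (1.66×10^-8)(24.1)/(2.087e-06) = 0.1917 Ω
R = R₁ + R₂ = 0.2002 Ω
V = IR = 2.17 × 0.2002 = 0.434 V

0.434 V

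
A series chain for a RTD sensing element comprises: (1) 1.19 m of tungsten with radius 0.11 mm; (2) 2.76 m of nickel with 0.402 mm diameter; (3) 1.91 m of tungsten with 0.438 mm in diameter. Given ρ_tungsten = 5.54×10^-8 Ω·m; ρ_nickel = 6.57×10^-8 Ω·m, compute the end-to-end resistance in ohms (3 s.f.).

Seg 1: A = πr² = π(1.1000e-04 m)² = 3.801e-08 m²
R_1 = (5.54×10^-8)(1.19)/(3.801e-08) = 1.734 Ω
Seg 2: A = π(d/2)² = π(2.0100e-04 m)² = 1.269e-07 m²
R_2 = (6.57×10^-8)(2.76)/(1.269e-07) = 1.429 Ω
Seg 3: A = π(d/2)² = π(2.1900e-04 m)² = 1.507e-07 m²
R_3 = (5.54×10^-8)(1.91)/(1.507e-07) = 0.7023 Ω
R_total = R_1 + R_2 + R_3 = 3.87 Ω

3.87 Ω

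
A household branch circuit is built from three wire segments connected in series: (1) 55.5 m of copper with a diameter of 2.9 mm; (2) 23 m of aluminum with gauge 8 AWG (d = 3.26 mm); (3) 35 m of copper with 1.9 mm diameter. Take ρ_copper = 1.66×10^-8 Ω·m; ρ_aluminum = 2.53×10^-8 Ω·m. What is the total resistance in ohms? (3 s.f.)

Seg 1: A = π(d/2)² = π(1.4500e-03 m)² = 6.605e-06 m²
R_1 = (1.66×10^-8)(55.5)/(6.605e-06) = 0.1395 Ω
Seg 2: A = π(3.26/2 mm)² = π(1.6300e-03 m)² = 8.347e-06 m²
R_2 = (2.53×10^-8)(23)/(8.347e-06) = 0.06971 Ω
Seg 3: A = π(d/2)² = π(9.5000e-04 m)² = 2.835e-06 m²
R_3 = (1.66×10^-8)(35)/(2.835e-06) = 0.2049 Ω
R_total = R_1 + R_2 + R_3 = 0.414 Ω

0.414 Ω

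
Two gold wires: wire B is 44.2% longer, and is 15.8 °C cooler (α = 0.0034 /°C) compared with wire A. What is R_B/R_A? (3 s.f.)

R ∝ ρL/d² with ρ ∝ (1+αΔT), so R_B/R_A = (1 + 44.2/100) × (1 − 0.0034×15.8)
= 1.442 × 0.9463 = 1.36

1.36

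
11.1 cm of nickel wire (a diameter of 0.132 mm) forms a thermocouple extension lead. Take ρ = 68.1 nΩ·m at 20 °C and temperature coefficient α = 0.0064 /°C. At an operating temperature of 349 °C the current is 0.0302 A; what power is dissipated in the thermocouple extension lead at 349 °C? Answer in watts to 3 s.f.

0.00156 W

ρ = 68.1 nΩ·m = 6.81×10^-8 Ω·m
A = π(d/2)² = π(6.6000e-05 m)² = 1.368e-08 m²
R₍20₎ = ρL/A = (6.81×10^-8)(0.111)/(1.368e-08) = 0.5524 Ω
R₍349₎ = R₍20₎(1 + αΔT) = 0.5524 × (1 + 0.0064×329) = 1.715 Ω
P = I²R = (0.0302)² × 1.715 = 0.00156 W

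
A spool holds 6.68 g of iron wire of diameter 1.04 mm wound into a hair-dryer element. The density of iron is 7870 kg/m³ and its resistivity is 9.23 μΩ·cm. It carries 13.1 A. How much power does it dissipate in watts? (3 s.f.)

ρ = 9.23 μΩ·cm = 9.23×10^-8 Ω·m
A = π(d/2)² = π(5.2000e-04 m)² = 8.4949e-07 m²
L = m/(density·A) = 0.00668/(7870×8.4949e-07) = 0.9992 m
R = ρL/A = (9.23×10^-8)(0.9992)/(8.4949e-07) = 0.1086 Ω
P = I²R = (13.1)² × 0.1086 = 18.6 W

18.6 W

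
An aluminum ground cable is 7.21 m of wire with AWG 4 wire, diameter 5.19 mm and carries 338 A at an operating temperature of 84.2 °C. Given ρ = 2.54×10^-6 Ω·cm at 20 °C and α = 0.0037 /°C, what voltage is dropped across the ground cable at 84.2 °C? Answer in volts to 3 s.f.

3.62 V

ρ = 2.54×10^-6 Ω·cm = 2.54×10^-8 Ω·m
A = π(5.19/2 mm)² = π(2.5950e-03 m)² = 2.116e-05 m²
R₍20₎ = ρL/A = (2.54×10^-8)(7.21)/(2.116e-05) = 0.008657 Ω
R₍84.2₎ = R₍20₎(1 + αΔT) = 0.008657 × (1 + 0.0037×64.2) = 0.01071 Ω
V = IR = 338 × 0.01071 = 3.62 V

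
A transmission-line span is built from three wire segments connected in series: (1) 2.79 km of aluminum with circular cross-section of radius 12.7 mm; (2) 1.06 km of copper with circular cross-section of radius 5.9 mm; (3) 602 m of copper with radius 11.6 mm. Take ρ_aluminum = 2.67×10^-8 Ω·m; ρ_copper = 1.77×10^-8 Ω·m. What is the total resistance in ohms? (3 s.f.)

Seg 1: A = πr² = π(1.2700e-02 m)² = 5.067e-04 m²
R_1 = (2.67×10^-8)(2790)/(5.067e-04) = 0.147 Ω
Seg 2: A = πr² = π(5.9000e-03 m)² = 1.094e-04 m²
R_2 = (1.77×10^-8)(1060)/(1.094e-04) = 0.1716 Ω
Seg 3: A = πr² = π(1.1600e-02 m)² = 4.227e-04 m²
R_3 = (1.77×10^-8)(602)/(4.227e-04) = 0.02521 Ω
R_total = R_1 + R_2 + R_3 = 0.344 Ω

0.344 Ω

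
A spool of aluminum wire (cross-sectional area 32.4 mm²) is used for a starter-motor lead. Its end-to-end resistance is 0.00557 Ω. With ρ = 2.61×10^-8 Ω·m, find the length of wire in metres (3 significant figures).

6.91 m

A = 32.4 mm² = 3.240e-05 m²
L = RA/ρ = (0.00557)(3.240e-05)/(2.61×10^-8) = 6.91 m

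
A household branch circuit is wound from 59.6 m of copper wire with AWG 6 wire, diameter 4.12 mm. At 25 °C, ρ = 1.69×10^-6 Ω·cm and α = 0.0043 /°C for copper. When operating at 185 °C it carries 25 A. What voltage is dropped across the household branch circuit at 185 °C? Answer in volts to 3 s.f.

ρ = 1.69×10^-6 Ω·cm = 1.69×10^-8 Ω·m
A = π(4.12/2 mm)² = π(2.0600e-03 m)² = 1.333e-05 m²
R₍25₎ = ρL/A = (1.69×10^-8)(59.6)/(1.333e-05) = 0.07555 Ω
R₍185₎ = R₍25₎(1 + αΔT) = 0.07555 × (1 + 0.0043×160) = 0.1275 Ω
V = IR = 25 × 0.1275 = 3.19 V

3.19 V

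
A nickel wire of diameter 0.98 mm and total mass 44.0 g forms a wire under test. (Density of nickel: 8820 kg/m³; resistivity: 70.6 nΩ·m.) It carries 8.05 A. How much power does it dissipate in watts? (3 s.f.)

40.1 W

ρ = 70.6 nΩ·m = 7.06×10^-8 Ω·m
A = π(d/2)² = π(4.9000e-04 m)² = 7.5430e-07 m²
L = m/(density·A) = 0.044/(8820×7.5430e-07) = 6.614 m
R = ρL/A = (7.06×10^-8)(6.614)/(7.5430e-07) = 0.619 Ω
P = I²R = (8.05)² × 0.619 = 40.1 W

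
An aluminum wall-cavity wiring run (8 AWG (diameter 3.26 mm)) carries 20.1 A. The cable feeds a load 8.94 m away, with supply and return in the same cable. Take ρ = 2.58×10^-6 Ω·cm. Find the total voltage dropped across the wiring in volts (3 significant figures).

1.11 V

ρ = 2.58×10^-6 Ω·cm = 2.58×10^-8 Ω·m
A = π(3.26/2 mm)² = π(1.6300e-03 m)² = 8.347e-06 m²
Total conductor length (both ways) L = 2 × 8.94 = 17.88 m
R = ρL/A = (2.58×10^-8)(17.88)/(8.347e-06) = 0.05527 Ω
V = IR = 20.1 × 0.05527 = 1.11 V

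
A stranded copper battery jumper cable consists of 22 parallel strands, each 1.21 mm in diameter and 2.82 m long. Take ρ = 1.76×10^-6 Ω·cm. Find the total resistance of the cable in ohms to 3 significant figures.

ρ = 1.76×10^-6 Ω·cm = 1.76×10^-8 Ω·m
A_strand = π(6.0500e-04 m)² = 1.150e-06 m²
R_strand = ρL/A = (1.76×10^-8)(2.82)/(1.150e-06) = 0.04316 Ω
R_total = R_strand/N = 0.04316/22 = 0.00196 Ω

0.00196 Ω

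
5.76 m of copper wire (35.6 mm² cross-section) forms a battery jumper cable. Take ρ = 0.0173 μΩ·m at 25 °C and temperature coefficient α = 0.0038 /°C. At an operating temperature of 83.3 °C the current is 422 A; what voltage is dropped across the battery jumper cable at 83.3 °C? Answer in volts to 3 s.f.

ρ = 0.0173 μΩ·m = 1.73×10^-8 Ω·m
A = 35.6 mm² = 3.560e-05 m²
R₍25₎ = ρL/A = (1.73×10^-8)(5.76)/(3.560e-05) = 0.002799 Ω
R₍83.3₎ = R₍25₎(1 + αΔT) = 0.002799 × (1 + 0.0038×58.3) = 0.003419 Ω
V = IR = 422 × 0.003419 = 1.44 V

1.44 V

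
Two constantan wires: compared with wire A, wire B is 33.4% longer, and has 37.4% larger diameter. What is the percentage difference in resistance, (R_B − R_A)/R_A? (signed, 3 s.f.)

R ∝ L/d², so R_B/R_A = (1 + 33.4/100) × (1 + 37.4/100)⁻²
= 1.334 × 0.5297 = 0.7066
(R_B − R_A)/R_A = 0.7066 − 1 = -29.3%

-29.3%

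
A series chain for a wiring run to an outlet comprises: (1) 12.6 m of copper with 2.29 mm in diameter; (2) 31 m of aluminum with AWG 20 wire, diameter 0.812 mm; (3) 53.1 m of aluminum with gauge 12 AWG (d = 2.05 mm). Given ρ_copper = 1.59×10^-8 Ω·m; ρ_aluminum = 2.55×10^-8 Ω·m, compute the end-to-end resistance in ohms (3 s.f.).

1.99 Ω

Seg 1: A = π(d/2)² = π(1.1450e-03 m)² = 4.119e-06 m²
R_1 = (1.59×10^-8)(12.6)/(4.119e-06) = 0.04864 Ω
Seg 2: A = π(0.812/2 mm)² = π(4.0600e-04 m)² = 5.178e-07 m²
R_2 = (2.55×10^-8)(31)/(5.178e-07) = 1.527 Ω
Seg 3: A = π(2.05/2 mm)² = π(1.0250e-03 m)² = 3.301e-06 m²
R_3 = (2.55×10^-8)(53.1)/(3.301e-06) = 0.4102 Ω
R_total = R_1 + R_2 + R_3 = 1.99 Ω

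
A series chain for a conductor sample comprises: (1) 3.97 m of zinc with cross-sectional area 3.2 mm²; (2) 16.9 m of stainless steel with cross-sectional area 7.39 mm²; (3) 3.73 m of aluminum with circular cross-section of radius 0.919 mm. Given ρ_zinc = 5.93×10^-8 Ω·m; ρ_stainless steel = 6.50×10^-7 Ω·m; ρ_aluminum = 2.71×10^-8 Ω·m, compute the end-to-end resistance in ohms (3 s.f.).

Seg 1: A = 3.2 mm² = 3.200e-06 m²
R_1 = (5.93×10^-8)(3.97)/(3.200e-06) = 0.07357 Ω
Seg 2: A = 7.39 mm² = 7.390e-06 m²
R_2 = (6.50×10^-7)(16.9)/(7.390e-06) = 1.486 Ω
Seg 3: A = πr² = π(9.1900e-04 m)² = 2.653e-06 m²
R_3 = (2.71×10^-8)(3.73)/(2.653e-06) = 0.0381 Ω
R_total = R_1 + R_2 + R_3 = 1.60 Ω

1.60 Ω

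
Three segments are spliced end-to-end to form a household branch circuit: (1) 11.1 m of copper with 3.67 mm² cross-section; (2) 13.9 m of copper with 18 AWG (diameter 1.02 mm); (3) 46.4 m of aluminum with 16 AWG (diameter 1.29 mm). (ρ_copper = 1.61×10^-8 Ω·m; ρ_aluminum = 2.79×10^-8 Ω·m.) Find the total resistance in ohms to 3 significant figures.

1.31 Ω

Seg 1: A = 3.67 mm² = 3.670e-06 m²
R_1 = (1.61×10^-8)(11.1)/(3.670e-06) = 0.04869 Ω
Seg 2: A = π(1.02/2 mm)² = π(5.1000e-04 m)² = 8.171e-07 m²
R_2 = (1.61×10^-8)(13.9)/(8.171e-07) = 0.2739 Ω
Seg 3: A = π(1.29/2 mm)² = π(6.4500e-04 m)² = 1.307e-06 m²
R_3 = (2.79×10^-8)(46.4)/(1.307e-06) = 0.9905 Ω
R_total = R_1 + R_2 + R_3 = 1.31 Ω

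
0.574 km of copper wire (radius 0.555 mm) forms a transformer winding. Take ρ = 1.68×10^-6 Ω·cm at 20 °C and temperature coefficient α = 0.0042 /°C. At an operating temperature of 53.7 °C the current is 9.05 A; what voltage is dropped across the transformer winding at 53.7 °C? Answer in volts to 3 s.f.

103 V

ρ = 1.68×10^-6 Ω·cm = 1.68×10^-8 Ω·m
A = πr² = π(5.5500e-04 m)² = 9.677e-07 m²
R₍20₎ = ρL/A = (1.68×10^-8)(574)/(9.677e-07) = 9.965 Ω
R₍53.7₎ = R₍20₎(1 + αΔT) = 9.965 × (1 + 0.0042×33.7) = 11.38 Ω
V = IR = 9.05 × 11.38 = 103 V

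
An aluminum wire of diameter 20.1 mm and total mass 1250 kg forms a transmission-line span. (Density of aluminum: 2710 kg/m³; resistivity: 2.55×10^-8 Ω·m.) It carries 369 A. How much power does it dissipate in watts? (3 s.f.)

A = π(d/2)² = π(1.0050e-02 m)² = 3.1731e-04 m²
L = m/(density·A) = 1250/(2710×3.1731e-04) = 1454 m
R = ρL/A = (2.55×10^-8)(1454)/(3.1731e-04) = 0.1168 Ω
P = I²R = (369)² × 0.1168 = 15900 W

15900 W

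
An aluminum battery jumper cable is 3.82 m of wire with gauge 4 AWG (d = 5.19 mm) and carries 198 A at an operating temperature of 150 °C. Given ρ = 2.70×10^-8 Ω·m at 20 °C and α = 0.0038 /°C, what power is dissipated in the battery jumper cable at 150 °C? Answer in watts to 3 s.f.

A = π(5.19/2 mm)² = π(2.5950e-03 m)² = 2.116e-05 m²
R₍20₎ = ρL/A = (2.70×10^-8)(3.82)/(2.116e-05) = 0.004875 Ω
R₍150₎ = R₍20₎(1 + αΔT) = 0.004875 × (1 + 0.0038×130) = 0.007284 Ω
P = I²R = (198)² × 0.007284 = 286 W

286 W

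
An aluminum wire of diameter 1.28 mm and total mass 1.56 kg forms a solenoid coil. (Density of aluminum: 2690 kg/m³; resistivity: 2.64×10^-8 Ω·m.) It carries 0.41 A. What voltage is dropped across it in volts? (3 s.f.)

A = π(d/2)² = π(6.4000e-04 m)² = 1.2868e-06 m²
L = m/(density·A) = 1.56/(2690×1.2868e-06) = 450.7 m
R = ρL/A = (2.64×10^-8)(450.7)/(1.2868e-06) = 9.246 Ω
V = IR = 0.41 × 9.246 = 3.79 V

3.79 V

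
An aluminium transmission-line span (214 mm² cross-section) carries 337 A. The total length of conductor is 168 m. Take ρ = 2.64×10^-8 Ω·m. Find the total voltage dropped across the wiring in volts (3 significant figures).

A = 214 mm² = 2.140e-04 m²
R = ρL/A = (2.64×10^-8)(168)/(2.140e-04) = 0.02073 Ω
V = IR = 337 × 0.02073 = 6.98 V

6.98 V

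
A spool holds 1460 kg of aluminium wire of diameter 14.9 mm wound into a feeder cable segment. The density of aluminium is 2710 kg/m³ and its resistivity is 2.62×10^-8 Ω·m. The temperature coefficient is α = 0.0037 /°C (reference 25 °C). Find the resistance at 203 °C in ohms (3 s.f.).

0.770 Ω

A = π(d/2)² = π(7.4500e-03 m)² = 1.7437e-04 m²
L = m/(density·A) = 1460/(2710×1.7437e-04) = 3090 m
R = ρL/A = (2.62×10^-8)(3090)/(1.7437e-04) = 0.4643 Ω
R(203 °C) = 0.4643 × (1 + 0.0037×178) = 0.770 Ω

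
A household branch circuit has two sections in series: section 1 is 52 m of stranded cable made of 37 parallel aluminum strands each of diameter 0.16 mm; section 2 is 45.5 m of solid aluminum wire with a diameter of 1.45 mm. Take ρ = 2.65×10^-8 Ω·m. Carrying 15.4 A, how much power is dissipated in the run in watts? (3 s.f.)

612 W

Section 1: A_strand = π(8.0000e-05)² = 2.011e-08 m²; R₁ = ρL/(N·A_s) = (2.65×10^-8)(52)/(37×2.011e-08) = 1.852 Ω
Section 2: A = π(d/2)² = π(7.2500e-04 m)² = 1.651e-06 m²
R₂ = (2.65×10^-8)(45.5)/(1.651e-06) = 0.7302 Ω
R = R₁ + R₂ = 2.583 Ω
P = I²R = (15.4)² × 2.583 = 612 W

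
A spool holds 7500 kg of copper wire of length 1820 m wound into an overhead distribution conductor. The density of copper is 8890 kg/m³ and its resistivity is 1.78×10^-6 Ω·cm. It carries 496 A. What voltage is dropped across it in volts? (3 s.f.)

34.7 V

ρ = 1.78×10^-6 Ω·cm = 1.78×10^-8 Ω·m
A = m/(density·L) = 7500/(8890×1820) = 4.6354e-04 m²
R = ρL/A = (1.78×10^-8)(1820)/(4.6354e-04) = 0.06989 Ω
V = IR = 496 × 0.06989 = 34.7 V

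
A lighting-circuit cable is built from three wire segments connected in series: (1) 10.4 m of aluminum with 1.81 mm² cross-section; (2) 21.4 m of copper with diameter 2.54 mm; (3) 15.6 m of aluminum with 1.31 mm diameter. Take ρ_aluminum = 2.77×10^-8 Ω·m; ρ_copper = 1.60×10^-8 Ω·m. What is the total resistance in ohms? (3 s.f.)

0.547 Ω

Seg 1: A = 1.81 mm² = 1.810e-06 m²
R_1 = (2.77×10^-8)(10.4)/(1.810e-06) = 0.1592 Ω
Seg 2: A = π(d/2)² = π(1.2700e-03 m)² = 5.067e-06 m²
R_2 = (1.60×10^-8)(21.4)/(5.067e-06) = 0.06757 Ω
Seg 3: A = π(d/2)² = π(6.5500e-04 m)² = 1.348e-06 m²
R_3 = (2.77×10^-8)(15.6)/(1.348e-06) = 0.3206 Ω
R_total = R_1 + R_2 + R_3 = 0.547 Ω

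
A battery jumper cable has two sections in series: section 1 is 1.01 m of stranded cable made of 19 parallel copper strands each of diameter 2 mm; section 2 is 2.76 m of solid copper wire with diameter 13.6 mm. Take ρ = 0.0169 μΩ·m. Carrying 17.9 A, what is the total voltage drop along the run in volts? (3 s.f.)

ρ = 0.0169 μΩ·m = 1.69×10^-8 Ω·m
Section 1: A_strand = π(1.0000e-03)² = 3.142e-06 m²; R₁ = ρL/(N·A_s) = (1.69×10^-8)(1.01)/(19×3.142e-06) = 2.860×10^-4 Ω
Section 2: A = π(d/2)² = π(6.8000e-03 m)² = 1.453e-04 m²
R₂ = (1.69×10^-8)(2.76)/(1.453e-04) = 3.211×10^-4 Ω
R = R₁ + R₂ = 6.071×10^-4 Ω
V = IR = 17.9 × 6.071×10^-4 = 0.0109 V

0.0109 V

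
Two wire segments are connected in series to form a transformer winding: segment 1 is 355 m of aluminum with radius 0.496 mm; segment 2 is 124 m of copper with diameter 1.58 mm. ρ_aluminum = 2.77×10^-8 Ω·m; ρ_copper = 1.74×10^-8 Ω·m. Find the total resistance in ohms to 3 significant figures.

13.8 Ω

Segment 1: A = πr² = π(4.9600e-04 m)² = 7.729e-07 m²
R₁ = ρL/A = (2.77×10^-8)(355)/(7.729e-07) = 12.72 Ω
Segment 2: A = π(d/2)² = π(7.9000e-04 m)² = 1.961e-06 m²
R₂ = (1.74×10^-8)(124)/(1.961e-06) = 1.1 Ω
R = R₁ + R₂ = 13.8 Ω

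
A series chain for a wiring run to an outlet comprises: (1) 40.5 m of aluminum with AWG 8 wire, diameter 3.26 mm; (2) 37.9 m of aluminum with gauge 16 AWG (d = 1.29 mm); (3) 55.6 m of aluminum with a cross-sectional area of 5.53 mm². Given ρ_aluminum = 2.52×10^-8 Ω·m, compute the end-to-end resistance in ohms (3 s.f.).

Seg 1: A = π(3.26/2 mm)² = π(1.6300e-03 m)² = 8.347e-06 m²
R_1 = (2.52×10^-8)(40.5)/(8.347e-06) = 0.1223 Ω
Seg 2: A = π(1.29/2 mm)² = π(6.4500e-04 m)² = 1.307e-06 m²
R_2 = (2.52×10^-8)(37.9)/(1.307e-06) = 0.7308 Ω
Seg 3: A = 5.53 mm² = 5.530e-06 m²
R_3 = (2.52×10^-8)(55.6)/(5.530e-06) = 0.2534 Ω
R_total = R_1 + R_2 + R_3 = 1.11 Ω

1.11 Ω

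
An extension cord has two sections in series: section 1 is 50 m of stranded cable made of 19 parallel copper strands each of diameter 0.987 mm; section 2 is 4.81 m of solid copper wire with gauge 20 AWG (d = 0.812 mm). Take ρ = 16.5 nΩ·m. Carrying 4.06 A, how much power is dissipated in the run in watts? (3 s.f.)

ρ = 16.5 nΩ·m = 1.65×10^-8 Ω·m
Section 1: A_strand = π(4.9350e-04)² = 7.651e-07 m²; R₁ = ρL/(N·A_s) = (1.65×10^-8)(50)/(19×7.651e-07) = 0.05675 Ω
Section 2: A = π(0.812/2 mm)² = π(4.0600e-04 m)² = 5.178e-07 m²
R₂ = (1.65×10^-8)(4.81)/(5.178e-07) = 0.1533 Ω
R = R₁ + R₂ = 0.21 Ω
P = I²R = (4.06)² × 0.21 = 3.46 W

3.46 W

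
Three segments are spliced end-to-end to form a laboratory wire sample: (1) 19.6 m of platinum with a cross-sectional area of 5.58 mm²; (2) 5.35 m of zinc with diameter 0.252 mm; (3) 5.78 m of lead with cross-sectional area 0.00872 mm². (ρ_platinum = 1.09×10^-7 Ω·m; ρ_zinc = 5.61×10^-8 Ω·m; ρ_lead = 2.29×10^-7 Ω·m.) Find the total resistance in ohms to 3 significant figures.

Seg 1: A = 5.58 mm² = 5.580e-06 m²
R_1 = (1.09×10^-7)(19.6)/(5.580e-06) = 0.3829 Ω
Seg 2: A = π(d/2)² = π(1.2600e-04 m)² = 4.988e-08 m²
R_2 = (5.61×10^-8)(5.35)/(4.988e-08) = 6.018 Ω
Seg 3: A = 0.00872 mm² = 8.720e-09 m²
R_3 = (2.29×10^-7)(5.78)/(8.720e-09) = 151.8 Ω
R_total = R_1 + R_2 + R_3 = 158 Ω

158 Ω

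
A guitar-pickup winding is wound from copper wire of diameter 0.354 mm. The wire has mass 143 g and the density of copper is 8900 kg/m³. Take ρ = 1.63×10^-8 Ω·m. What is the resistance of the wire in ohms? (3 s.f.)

27.0 Ω

A = π(d/2)² = π(1.7700e-04 m)² = 9.8423e-08 m²
L = m/(density·A) = 0.143/(8900×9.8423e-08) = 163.2 m
R = ρL/A = (1.63×10^-8)(163.2)/(9.8423e-08) = 27.0 Ω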